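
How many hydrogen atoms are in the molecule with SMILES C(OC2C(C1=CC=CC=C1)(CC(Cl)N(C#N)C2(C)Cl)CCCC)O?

Hydrogens are implicit in SMILES; fill each atom to its normal valence:
  5 × C: 2 H each → 10
  5 × C (aromatic): 1 H each → 5
  3 × C: no H
  2 × C: 3 H each → 6
  2 × C: 1 H each → 2
  2 × Cl: no H
  2 × N: no H
  1 × C (aromatic): no H
  1 × O: 1 H
  1 × O: no H
  Total hydrogens = 24.

24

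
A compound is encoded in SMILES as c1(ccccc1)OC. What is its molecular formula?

C7H8O

Heavy atoms from the SMILES: 7 C, 1 O.
Implicit hydrogens by atom environment:
  5 × C (aromatic): 1 H each → 5
  1 × C: 3 H
  1 × C (aromatic): no H
  1 × O: no H
  Total hydrogens = 8.
Molecular formula: C7H8O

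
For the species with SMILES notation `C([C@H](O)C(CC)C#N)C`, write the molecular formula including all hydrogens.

C7H13NO

Heavy atoms from the SMILES: 7 C, 1 N, 1 O.
Implicit hydrogens by atom environment:
  2 × C: 3 H each → 6
  2 × C: 2 H each → 4
  2 × C: 1 H each → 2
  1 × C: no H
  1 × N: no H
  1 × O: 1 H
  Total hydrogens = 13.
Molecular formula: C7H13NO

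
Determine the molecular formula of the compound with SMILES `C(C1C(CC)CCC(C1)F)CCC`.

C12H23F

Heavy atoms from the SMILES: 12 C, 1 F.
Implicit hydrogens by atom environment:
  7 × C: 2 H each → 14
  3 × C: 1 H each → 3
  2 × C: 3 H each → 6
  1 × F: no H
  Total hydrogens = 23.
Molecular formula: C12H23F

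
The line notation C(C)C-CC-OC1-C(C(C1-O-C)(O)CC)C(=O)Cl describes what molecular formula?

C13H23ClO4

Heavy atoms from the SMILES: 13 C, 1 Cl, 4 O.
Implicit hydrogens by atom environment:
  5 × C: 2 H each → 10
  3 × C: 3 H each → 9
  3 × C: 1 H each → 3
  3 × O: no H
  2 × C: no H
  1 × Cl: no H
  1 × O: 1 H
  Total hydrogens = 23.
Molecular formula: C13H23ClO4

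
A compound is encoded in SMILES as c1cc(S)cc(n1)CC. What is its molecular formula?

C7H9NS

Heavy atoms from the SMILES: 7 C, 1 N, 1 S.
Implicit hydrogens by atom environment:
  3 × C (aromatic): 1 H each → 3
  2 × C (aromatic): no H
  1 × C: 3 H
  1 × C: 2 H
  1 × N (aromatic): no H
  1 × S: 1 H
  Total hydrogens = 9.
Molecular formula: C7H9NS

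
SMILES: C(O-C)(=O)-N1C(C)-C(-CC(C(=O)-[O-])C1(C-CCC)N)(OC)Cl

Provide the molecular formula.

Heavy atoms from the SMILES: 14 C, 1 Cl, 2 N, 5 O.
Implicit hydrogens by atom environment:
  4 × C: 3 H each → 12
  4 × C: 2 H each → 8
  4 × C: no H
  4 × O: no H
  2 × C: 1 H each → 2
  1 × Cl: no H
  1 × N: 2 H
  1 × N: no H
  1 × O (charge -1): no H
  Total hydrogens = 24.
Net charge -1.
Molecular formula: C14H24ClN2O5-

C14H24ClN2O5-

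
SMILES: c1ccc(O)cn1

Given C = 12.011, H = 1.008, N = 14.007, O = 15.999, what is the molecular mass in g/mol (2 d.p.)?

95.10

Molecular formula: C5H5NO.
M = 5×12.011 + 5×1.008 + 1×14.007 + 1×15.999 = 95.10 g/mol.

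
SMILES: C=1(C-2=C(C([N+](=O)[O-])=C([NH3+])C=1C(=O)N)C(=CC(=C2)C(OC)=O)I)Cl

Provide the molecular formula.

Heavy atoms from the SMILES: 13 C, 1 Cl, 1 I, 3 N, 5 O.
Implicit hydrogens by atom environment:
  8 × C (aromatic): no H
  4 × O: no H
  2 × C (aromatic): 1 H each → 2
  2 × C: no H
  1 × C: 3 H
  1 × Cl: no H
  1 × I: no H
  1 × N (charge +1): 3 H
  1 × N: 2 H
  1 × N (charge +1): no H
  1 × O (charge -1): no H
  Total hydrogens = 10.
Net charge +1.
Molecular formula: C13H10ClIN3O5+

C13H10ClIN3O5+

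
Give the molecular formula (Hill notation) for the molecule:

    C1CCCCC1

Heavy atoms from the SMILES: 6 C.
Implicit hydrogens by atom environment:
  6 × C: 2 H each → 12
  Total hydrogens = 12.
Molecular formula: C6H12

C6H12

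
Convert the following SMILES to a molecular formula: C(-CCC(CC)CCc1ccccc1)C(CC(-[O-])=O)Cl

Heavy atoms from the SMILES: 17 C, 1 Cl, 2 O.
Implicit hydrogens by atom environment:
  7 × C: 2 H each → 14
  5 × C (aromatic): 1 H each → 5
  2 × C: 1 H each → 2
  1 × C: 3 H
  1 × C: no H
  1 × C (aromatic): no H
  1 × Cl: no H
  1 × O: no H
  1 × O (charge -1): no H
  Total hydrogens = 24.
Net charge -1.
Molecular formula: C17H24ClO2-

C17H24ClO2-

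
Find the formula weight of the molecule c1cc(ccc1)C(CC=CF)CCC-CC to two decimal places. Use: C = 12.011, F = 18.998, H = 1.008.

220.33

Molecular formula: C15H21F.
M = 15×12.011 + 1×18.998 + 21×1.008 = 220.33 g/mol.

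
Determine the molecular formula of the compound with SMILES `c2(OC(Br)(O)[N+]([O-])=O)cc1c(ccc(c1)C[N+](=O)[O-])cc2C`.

C13H11BrN2O6

Heavy atoms from the SMILES: 1 Br, 13 C, 2 N, 6 O.
Implicit hydrogens by atom environment:
  5 × C (aromatic): 1 H each → 5
  5 × C (aromatic): no H
  3 × O: no H
  2 × N (charge +1): no H
  2 × O (charge -1): no H
  1 × Br: no H
  1 × C: 3 H
  1 × C: 2 H
  1 × C: no H
  1 × O: 1 H
  Total hydrogens = 11.
Molecular formula: C13H11BrN2O6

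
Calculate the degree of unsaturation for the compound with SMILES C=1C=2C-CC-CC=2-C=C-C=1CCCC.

Molecular formula from the SMILES: C14H20.
DoU = (2C + 2 + N − H − X)/2 = (2·14 + 2 + 0 − 20 − 0)/2 = 10/2 = 5.
(Structurally: 2 ring(s) + 3 π bond(s) = 5.)

5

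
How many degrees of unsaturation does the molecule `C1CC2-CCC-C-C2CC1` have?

2

Molecular formula from the SMILES: C10H18.
DoU = (2C + 2 + N − H − X)/2 = (2·10 + 2 + 0 − 18 − 0)/2 = 4/2 = 2.
(Structurally: 2 ring(s) + 0 π bond(s) = 2.)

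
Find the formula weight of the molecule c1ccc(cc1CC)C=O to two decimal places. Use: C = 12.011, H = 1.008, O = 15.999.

Molecular formula: C9H10O.
M = 9×12.011 + 10×1.008 + 1×15.999 = 134.18 g/mol.

134.18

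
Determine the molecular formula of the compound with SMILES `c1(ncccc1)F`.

Heavy atoms from the SMILES: 5 C, 1 F, 1 N.
Implicit hydrogens by atom environment:
  4 × C (aromatic): 1 H each → 4
  1 × C (aromatic): no H
  1 × F: no H
  1 × N (aromatic): no H
  Total hydrogens = 4.
Molecular formula: C5H4FN

C5H4FN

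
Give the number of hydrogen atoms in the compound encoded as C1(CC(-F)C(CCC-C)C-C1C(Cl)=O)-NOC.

Hydrogens are implicit in SMILES; fill each atom to its normal valence:
  5 × C: 2 H each → 10
  4 × C: 1 H each → 4
  2 × C: 3 H each → 6
  2 × O: no H
  1 × C: no H
  1 × Cl: no H
  1 × F: no H
  1 × N: 1 H
  Total hydrogens = 21.

21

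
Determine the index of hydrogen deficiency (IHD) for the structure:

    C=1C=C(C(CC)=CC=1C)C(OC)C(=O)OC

5

Molecular formula from the SMILES: C13H18O3.
DoU = (2C + 2 + N − H − X)/2 = (2·13 + 2 + 0 − 18 − 0)/2 = 10/2 = 5.
(Structurally: 1 ring(s) + 4 π bond(s) = 5.)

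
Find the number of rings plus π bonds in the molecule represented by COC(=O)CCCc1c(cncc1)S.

Molecular formula from the SMILES: C10H13NO2S.
DoU = (2C + 2 + N − H − X)/2 = (2·10 + 2 + 1 − 13 − 0)/2 = 10/2 = 5.
(Structurally: 1 ring(s) + 4 π bond(s) = 5.)

5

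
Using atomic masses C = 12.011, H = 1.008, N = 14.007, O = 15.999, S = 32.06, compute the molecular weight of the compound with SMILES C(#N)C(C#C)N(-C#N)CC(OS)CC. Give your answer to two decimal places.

Molecular formula: C9H11N3OS.
M = 9×12.011 + 11×1.008 + 3×14.007 + 1×15.999 + 1×32.06 = 209.27 g/mol.

209.27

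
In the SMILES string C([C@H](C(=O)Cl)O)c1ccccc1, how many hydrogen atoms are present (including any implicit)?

Hydrogens are implicit in SMILES; fill each atom to its normal valence:
  5 × C (aromatic): 1 H each → 5
  1 × C: 2 H
  1 × C: 1 H
  1 × C (aromatic): no H
  1 × C: no H
  1 × Cl: no H
  1 × O: 1 H
  1 × O: no H
  Total hydrogens = 9.

9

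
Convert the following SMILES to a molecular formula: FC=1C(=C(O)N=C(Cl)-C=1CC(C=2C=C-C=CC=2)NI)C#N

C14H10ClFIN3O

Heavy atoms from the SMILES: 14 C, 1 Cl, 1 F, 1 I, 3 N, 1 O.
Implicit hydrogens by atom environment:
  6 × C (aromatic): no H
  5 × C (aromatic): 1 H each → 5
  1 × C: 2 H
  1 × C: 1 H
  1 × C: no H
  1 × Cl: no H
  1 × F: no H
  1 × I: no H
  1 × N: 1 H
  1 × N (aromatic): no H
  1 × N: no H
  1 × O: 1 H
  Total hydrogens = 10.
Molecular formula: C14H10ClFIN3O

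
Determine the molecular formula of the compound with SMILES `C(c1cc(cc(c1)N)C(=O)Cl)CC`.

C10H12ClNO

Heavy atoms from the SMILES: 10 C, 1 Cl, 1 N, 1 O.
Implicit hydrogens by atom environment:
  3 × C (aromatic): 1 H each → 3
  3 × C (aromatic): no H
  2 × C: 2 H each → 4
  1 × C: 3 H
  1 × C: no H
  1 × Cl: no H
  1 × N: 2 H
  1 × O: no H
  Total hydrogens = 12.
Molecular formula: C10H12ClNO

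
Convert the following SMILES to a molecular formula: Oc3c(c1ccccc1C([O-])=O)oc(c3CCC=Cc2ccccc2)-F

Heavy atoms from the SMILES: 21 C, 1 F, 4 O.
Implicit hydrogens by atom environment:
  9 × C (aromatic): 1 H each → 9
  7 × C (aromatic): no H
  2 × C: 2 H each → 4
  2 × C: 1 H each → 2
  1 × C: no H
  1 × F: no H
  1 × O: 1 H
  1 × O (aromatic): no H
  1 × O: no H
  1 × O (charge -1): no H
  Total hydrogens = 16.
Net charge -1.
Molecular formula: C21H16FO4-

C21H16FO4-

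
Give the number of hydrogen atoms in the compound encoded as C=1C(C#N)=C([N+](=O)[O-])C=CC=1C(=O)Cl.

3

Hydrogens are implicit in SMILES; fill each atom to its normal valence:
  3 × C (aromatic): 1 H each → 3
  3 × C (aromatic): no H
  2 × C: no H
  2 × O: no H
  1 × Cl: no H
  1 × N: no H
  1 × N (charge +1): no H
  1 × O (charge -1): no H
  Total hydrogens = 3.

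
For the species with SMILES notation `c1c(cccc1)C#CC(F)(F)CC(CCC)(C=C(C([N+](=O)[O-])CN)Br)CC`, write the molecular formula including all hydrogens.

C20H25BrF2N2O2

Heavy atoms from the SMILES: 1 Br, 20 C, 2 F, 2 N, 2 O.
Implicit hydrogens by atom environment:
  5 × C: 2 H each → 10
  5 × C (aromatic): 1 H each → 5
  5 × C: no H
  2 × C: 3 H each → 6
  2 × C: 1 H each → 2
  2 × F: no H
  1 × Br: no H
  1 × C (aromatic): no H
  1 × N: 2 H
  1 × N (charge +1): no H
  1 × O: no H
  1 × O (charge -1): no H
  Total hydrogens = 25.
Molecular formula: C20H25BrF2N2O2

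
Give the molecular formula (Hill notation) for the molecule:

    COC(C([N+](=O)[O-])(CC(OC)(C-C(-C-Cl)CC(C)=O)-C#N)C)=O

C14H21ClN2O6

Heavy atoms from the SMILES: 14 C, 1 Cl, 2 N, 6 O.
Implicit hydrogens by atom environment:
  5 × C: no H
  5 × O: no H
  4 × C: 3 H each → 12
  4 × C: 2 H each → 8
  1 × C: 1 H
  1 × Cl: no H
  1 × N: no H
  1 × N (charge +1): no H
  1 × O (charge -1): no H
  Total hydrogens = 21.
Molecular formula: C14H21ClN2O6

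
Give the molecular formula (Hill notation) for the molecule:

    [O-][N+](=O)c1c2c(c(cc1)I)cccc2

C10H6INO2

Heavy atoms from the SMILES: 10 C, 1 I, 1 N, 2 O.
Implicit hydrogens by atom environment:
  6 × C (aromatic): 1 H each → 6
  4 × C (aromatic): no H
  1 × I: no H
  1 × N (charge +1): no H
  1 × O: no H
  1 × O (charge -1): no H
  Total hydrogens = 6.
Molecular formula: C10H6INO2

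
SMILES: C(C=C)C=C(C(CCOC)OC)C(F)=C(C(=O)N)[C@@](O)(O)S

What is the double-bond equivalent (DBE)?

Molecular formula from the SMILES: C14H22FNO5S.
DoU = (2C + 2 + N − H − X)/2 = (2·14 + 2 + 1 − 22 − 1)/2 = 8/2 = 4.
(Structurally: 0 ring(s) + 4 π bond(s) = 4.)

4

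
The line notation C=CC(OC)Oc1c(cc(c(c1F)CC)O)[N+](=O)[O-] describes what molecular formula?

C12H14FNO5

Heavy atoms from the SMILES: 12 C, 1 F, 1 N, 5 O.
Implicit hydrogens by atom environment:
  5 × C (aromatic): no H
  3 × O: no H
  2 × C: 3 H each → 6
  2 × C: 2 H each → 4
  2 × C: 1 H each → 2
  1 × C (aromatic): 1 H
  1 × F: no H
  1 × N (charge +1): no H
  1 × O: 1 H
  1 × O (charge -1): no H
  Total hydrogens = 14.
Molecular formula: C12H14FNO5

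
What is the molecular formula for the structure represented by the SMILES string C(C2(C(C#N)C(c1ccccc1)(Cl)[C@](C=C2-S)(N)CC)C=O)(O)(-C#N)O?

C18H18ClN3O3S

Heavy atoms from the SMILES: 18 C, 1 Cl, 3 N, 3 O, 1 S.
Implicit hydrogens by atom environment:
  7 × C: no H
  5 × C (aromatic): 1 H each → 5
  3 × C: 1 H each → 3
  2 × N: no H
  2 × O: 1 H each → 2
  1 × C: 3 H
  1 × C: 2 H
  1 × C (aromatic): no H
  1 × Cl: no H
  1 × N: 2 H
  1 × O: no H
  1 × S: 1 H
  Total hydrogens = 18.
Molecular formula: C18H18ClN3O3S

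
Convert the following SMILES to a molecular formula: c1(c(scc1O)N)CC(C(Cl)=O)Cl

C7H7Cl2NO2S

Heavy atoms from the SMILES: 7 C, 2 Cl, 1 N, 2 O, 1 S.
Implicit hydrogens by atom environment:
  3 × C (aromatic): no H
  2 × Cl: no H
  1 × C: 2 H
  1 × C (aromatic): 1 H
  1 × C: 1 H
  1 × C: no H
  1 × N: 2 H
  1 × O: 1 H
  1 × O: no H
  1 × S (aromatic): no H
  Total hydrogens = 7.
Molecular formula: C7H7Cl2NO2S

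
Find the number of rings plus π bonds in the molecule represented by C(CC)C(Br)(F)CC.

0

Molecular formula from the SMILES: C6H12BrF.
DoU = (2C + 2 + N − H − X)/2 = (2·6 + 2 + 0 − 12 − 2)/2 = 0/2 = 0.
(Structurally: 0 ring(s) + 0 π bond(s) = 0.)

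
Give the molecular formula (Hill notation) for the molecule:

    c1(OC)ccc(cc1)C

Heavy atoms from the SMILES: 8 C, 1 O.
Implicit hydrogens by atom environment:
  4 × C (aromatic): 1 H each → 4
  2 × C: 3 H each → 6
  2 × C (aromatic): no H
  1 × O: no H
  Total hydrogens = 10.
Molecular formula: C8H10O

C8H10O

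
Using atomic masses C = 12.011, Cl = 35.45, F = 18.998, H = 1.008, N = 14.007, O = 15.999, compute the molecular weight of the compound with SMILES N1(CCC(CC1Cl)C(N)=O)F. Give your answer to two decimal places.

Molecular formula: C6H10ClFN2O.
M = 6×12.011 + 1×35.45 + 1×18.998 + 10×1.008 + 2×14.007 + 1×15.999 = 180.61 g/mol.

180.61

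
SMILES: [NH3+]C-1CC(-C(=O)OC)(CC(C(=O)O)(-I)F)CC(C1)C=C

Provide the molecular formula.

Heavy atoms from the SMILES: 13 C, 1 F, 1 I, 1 N, 4 O.
Implicit hydrogens by atom environment:
  5 × C: 2 H each → 10
  4 × C: no H
  3 × C: 1 H each → 3
  3 × O: no H
  1 × C: 3 H
  1 × F: no H
  1 × I: no H
  1 × N (charge +1): 3 H
  1 × O: 1 H
  Total hydrogens = 20.
Net charge +1.
Molecular formula: C13H20FINO4+

C13H20FINO4+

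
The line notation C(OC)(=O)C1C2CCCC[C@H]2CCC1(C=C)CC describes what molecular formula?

Heavy atoms from the SMILES: 16 C, 2 O.
Implicit hydrogens by atom environment:
  8 × C: 2 H each → 16
  4 × C: 1 H each → 4
  2 × C: 3 H each → 6
  2 × C: no H
  2 × O: no H
  Total hydrogens = 26.
Molecular formula: C16H26O2

C16H26O2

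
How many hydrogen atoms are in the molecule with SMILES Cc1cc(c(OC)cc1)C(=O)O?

Hydrogens are implicit in SMILES; fill each atom to its normal valence:
  3 × C (aromatic): 1 H each → 3
  3 × C (aromatic): no H
  2 × C: 3 H each → 6
  2 × O: no H
  1 × C: no H
  1 × O: 1 H
  Total hydrogens = 10.

10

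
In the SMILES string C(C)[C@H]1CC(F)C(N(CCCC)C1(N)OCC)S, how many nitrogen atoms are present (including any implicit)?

The symbol for nitrogen appears 2 times in the SMILES.

2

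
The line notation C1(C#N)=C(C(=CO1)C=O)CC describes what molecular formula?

C8H7NO2

Heavy atoms from the SMILES: 8 C, 1 N, 2 O.
Implicit hydrogens by atom environment:
  3 × C (aromatic): no H
  1 × C: 3 H
  1 × C: 2 H
  1 × C (aromatic): 1 H
  1 × C: 1 H
  1 × C: no H
  1 × N: no H
  1 × O (aromatic): no H
  1 × O: no H
  Total hydrogens = 7.
Molecular formula: C8H7NO2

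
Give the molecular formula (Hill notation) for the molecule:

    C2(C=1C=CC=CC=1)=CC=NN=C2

C10H8N2

Heavy atoms from the SMILES: 10 C, 2 N.
Implicit hydrogens by atom environment:
  8 × C (aromatic): 1 H each → 8
  2 × C (aromatic): no H
  2 × N (aromatic): no H
  Total hydrogens = 8.
Molecular formula: C10H8N2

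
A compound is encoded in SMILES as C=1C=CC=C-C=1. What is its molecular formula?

C6H6

Heavy atoms from the SMILES: 6 C.
Implicit hydrogens by atom environment:
  6 × C (aromatic): 1 H each → 6
  Total hydrogens = 6.
Molecular formula: C6H6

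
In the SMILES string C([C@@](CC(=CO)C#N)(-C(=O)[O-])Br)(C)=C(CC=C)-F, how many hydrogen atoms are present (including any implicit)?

12

Hydrogens are implicit in SMILES; fill each atom to its normal valence:
  6 × C: no H
  3 × C: 2 H each → 6
  2 × C: 1 H each → 2
  1 × Br: no H
  1 × C: 3 H
  1 × F: no H
  1 × N: no H
  1 × O: 1 H
  1 × O: no H
  1 × O (charge -1): no H
  Total hydrogens = 12.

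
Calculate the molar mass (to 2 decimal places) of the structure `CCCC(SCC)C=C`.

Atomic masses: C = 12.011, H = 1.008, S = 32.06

144.28

Molecular formula: C8H16S.
M = 8×12.011 + 16×1.008 + 1×32.06 = 144.28 g/mol.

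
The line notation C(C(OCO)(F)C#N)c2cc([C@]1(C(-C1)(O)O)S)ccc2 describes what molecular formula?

C13H14FNO4S

Heavy atoms from the SMILES: 13 C, 1 F, 1 N, 4 O, 1 S.
Implicit hydrogens by atom environment:
  4 × C (aromatic): 1 H each → 4
  4 × C: no H
  3 × C: 2 H each → 6
  3 × O: 1 H each → 3
  2 × C (aromatic): no H
  1 × F: no H
  1 × N: no H
  1 × O: no H
  1 × S: 1 H
  Total hydrogens = 14.
Molecular formula: C13H14FNO4S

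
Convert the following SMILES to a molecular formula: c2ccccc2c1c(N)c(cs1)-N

Heavy atoms from the SMILES: 10 C, 2 N, 1 S.
Implicit hydrogens by atom environment:
  6 × C (aromatic): 1 H each → 6
  4 × C (aromatic): no H
  2 × N: 2 H each → 4
  1 × S (aromatic): no H
  Total hydrogens = 10.
Molecular formula: C10H10N2S

C10H10N2S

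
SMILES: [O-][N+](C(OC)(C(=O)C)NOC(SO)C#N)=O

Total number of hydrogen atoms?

9

Hydrogens are implicit in SMILES; fill each atom to its normal valence:
  4 × O: no H
  3 × C: no H
  2 × C: 3 H each → 6
  1 × C: 1 H
  1 × N: 1 H
  1 × N: no H
  1 × N (charge +1): no H
  1 × O: 1 H
  1 × O (charge -1): no H
  1 × S: no H
  Total hydrogens = 9.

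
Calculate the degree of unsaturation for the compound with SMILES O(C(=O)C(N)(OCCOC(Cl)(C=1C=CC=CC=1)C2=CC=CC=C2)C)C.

9

Molecular formula from the SMILES: C19H22ClNO4.
DoU = (2C + 2 + N − H − X)/2 = (2·19 + 2 + 1 − 22 − 1)/2 = 18/2 = 9.
(Structurally: 2 ring(s) + 7 π bond(s) = 9.)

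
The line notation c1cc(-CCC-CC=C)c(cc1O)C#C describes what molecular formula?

C14H16O

Heavy atoms from the SMILES: 14 C, 1 O.
Implicit hydrogens by atom environment:
  5 × C: 2 H each → 10
  3 × C (aromatic): 1 H each → 3
  3 × C (aromatic): no H
  2 × C: 1 H each → 2
  1 × C: no H
  1 × O: 1 H
  Total hydrogens = 16.
Molecular formula: C14H16O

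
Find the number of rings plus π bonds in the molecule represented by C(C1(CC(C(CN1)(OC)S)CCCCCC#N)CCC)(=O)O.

4

Molecular formula from the SMILES: C16H28N2O3S.
DoU = (2C + 2 + N − H − X)/2 = (2·16 + 2 + 2 − 28 − 0)/2 = 8/2 = 4.
(Structurally: 1 ring(s) + 3 π bond(s) = 4.)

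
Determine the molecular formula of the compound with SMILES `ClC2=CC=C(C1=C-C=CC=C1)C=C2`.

Heavy atoms from the SMILES: 12 C, 1 Cl.
Implicit hydrogens by atom environment:
  9 × C (aromatic): 1 H each → 9
  3 × C (aromatic): no H
  1 × Cl: no H
  Total hydrogens = 9.
Molecular formula: C12H9Cl

C12H9Cl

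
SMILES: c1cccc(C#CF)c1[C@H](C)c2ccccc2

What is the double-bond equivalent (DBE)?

10

Molecular formula from the SMILES: C16H13F.
DoU = (2C + 2 + N − H − X)/2 = (2·16 + 2 + 0 − 13 − 1)/2 = 20/2 = 10.
(Structurally: 2 ring(s) + 8 π bond(s) = 10.)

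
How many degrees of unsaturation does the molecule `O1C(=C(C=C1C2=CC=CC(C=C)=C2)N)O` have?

Molecular formula from the SMILES: C12H11NO2.
DoU = (2C + 2 + N − H − X)/2 = (2·12 + 2 + 1 − 11 − 0)/2 = 16/2 = 8.
(Structurally: 2 ring(s) + 6 π bond(s) = 8.)

8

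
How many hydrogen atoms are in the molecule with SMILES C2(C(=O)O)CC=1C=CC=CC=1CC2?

Hydrogens are implicit in SMILES; fill each atom to its normal valence:
  4 × C (aromatic): 1 H each → 4
  3 × C: 2 H each → 6
  2 × C (aromatic): no H
  1 × C: 1 H
  1 × C: no H
  1 × O: 1 H
  1 × O: no H
  Total hydrogens = 12.

12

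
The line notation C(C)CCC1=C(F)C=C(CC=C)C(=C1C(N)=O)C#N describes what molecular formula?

C15H17FN2O

Heavy atoms from the SMILES: 15 C, 1 F, 2 N, 1 O.
Implicit hydrogens by atom environment:
  5 × C: 2 H each → 10
  5 × C (aromatic): no H
  2 × C: no H
  1 × C: 3 H
  1 × C (aromatic): 1 H
  1 × C: 1 H
  1 × F: no H
  1 × N: 2 H
  1 × N: no H
  1 × O: no H
  Total hydrogens = 17.
Molecular formula: C15H17FN2O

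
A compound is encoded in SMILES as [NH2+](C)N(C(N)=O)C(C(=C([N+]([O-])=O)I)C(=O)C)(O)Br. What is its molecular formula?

Heavy atoms from the SMILES: 1 Br, 7 C, 1 I, 4 N, 5 O.
Implicit hydrogens by atom environment:
  5 × C: no H
  3 × O: no H
  2 × C: 3 H each → 6
  1 × Br: no H
  1 × I: no H
  1 × N (charge +1): 2 H
  1 × N: 2 H
  1 × N: no H
  1 × N (charge +1): no H
  1 × O: 1 H
  1 × O (charge -1): no H
  Total hydrogens = 11.
Net charge +1.
Molecular formula: C7H11BrIN4O5+

C7H11BrIN4O5+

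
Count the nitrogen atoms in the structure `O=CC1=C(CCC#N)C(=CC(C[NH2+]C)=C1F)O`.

The symbol for nitrogen appears 2 times in the SMILES.

2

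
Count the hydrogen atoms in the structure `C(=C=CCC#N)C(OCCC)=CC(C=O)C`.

17

Hydrogens are implicit in SMILES; fill each atom to its normal valence:
  5 × C: 1 H each → 5
  3 × C: 2 H each → 6
  3 × C: no H
  2 × C: 3 H each → 6
  2 × O: no H
  1 × N: no H
  Total hydrogens = 17.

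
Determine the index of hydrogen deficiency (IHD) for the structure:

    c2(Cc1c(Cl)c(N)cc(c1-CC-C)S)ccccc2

8

Molecular formula from the SMILES: C16H18ClNS.
DoU = (2C + 2 + N − H − X)/2 = (2·16 + 2 + 1 − 18 − 1)/2 = 16/2 = 8.
(Structurally: 2 ring(s) + 6 π bond(s) = 8.)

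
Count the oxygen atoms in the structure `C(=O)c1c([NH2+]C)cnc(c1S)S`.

The symbol for oxygen appears 1 time in the SMILES.

1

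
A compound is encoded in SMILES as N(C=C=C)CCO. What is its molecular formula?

Heavy atoms from the SMILES: 5 C, 1 N, 1 O.
Implicit hydrogens by atom environment:
  3 × C: 2 H each → 6
  1 × C: 1 H
  1 × C: no H
  1 × N: 1 H
  1 × O: 1 H
  Total hydrogens = 9.
Molecular formula: C5H9NO

C5H9NO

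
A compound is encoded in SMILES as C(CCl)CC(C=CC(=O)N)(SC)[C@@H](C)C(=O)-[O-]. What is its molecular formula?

Heavy atoms from the SMILES: 11 C, 1 Cl, 1 N, 3 O, 1 S.
Implicit hydrogens by atom environment:
  3 × C: 2 H each → 6
  3 × C: 1 H each → 3
  3 × C: no H
  2 × C: 3 H each → 6
  2 × O: no H
  1 × Cl: no H
  1 × N: 2 H
  1 × O (charge -1): no H
  1 × S: no H
  Total hydrogens = 17.
Net charge -1.
Molecular formula: C11H17ClNO3S-

C11H17ClNO3S-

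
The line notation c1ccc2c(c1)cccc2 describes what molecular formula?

Heavy atoms from the SMILES: 10 C.
Implicit hydrogens by atom environment:
  8 × C (aromatic): 1 H each → 8
  2 × C (aromatic): no H
  Total hydrogens = 8.
Molecular formula: C10H8

C10H8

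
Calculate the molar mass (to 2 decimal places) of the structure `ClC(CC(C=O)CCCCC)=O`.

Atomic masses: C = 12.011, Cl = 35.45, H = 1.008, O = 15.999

Molecular formula: C9H15ClO2.
M = 9×12.011 + 1×35.45 + 15×1.008 + 2×15.999 = 190.67 g/mol.

190.67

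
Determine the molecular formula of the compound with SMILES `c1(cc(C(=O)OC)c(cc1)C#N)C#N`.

Heavy atoms from the SMILES: 10 C, 2 N, 2 O.
Implicit hydrogens by atom environment:
  3 × C (aromatic): 1 H each → 3
  3 × C (aromatic): no H
  3 × C: no H
  2 × N: no H
  2 × O: no H
  1 × C: 3 H
  Total hydrogens = 6.
Molecular formula: C10H6N2O2

C10H6N2O2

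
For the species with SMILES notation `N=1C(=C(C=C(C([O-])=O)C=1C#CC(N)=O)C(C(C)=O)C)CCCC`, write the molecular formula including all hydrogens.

Heavy atoms from the SMILES: 17 C, 2 N, 4 O.
Implicit hydrogens by atom environment:
  5 × C: no H
  4 × C (aromatic): no H
  3 × C: 3 H each → 9
  3 × C: 2 H each → 6
  3 × O: no H
  1 × C (aromatic): 1 H
  1 × C: 1 H
  1 × N: 2 H
  1 × N (aromatic): no H
  1 × O (charge -1): no H
  Total hydrogens = 19.
Net charge -1.
Molecular formula: C17H19N2O4-

C17H19N2O4-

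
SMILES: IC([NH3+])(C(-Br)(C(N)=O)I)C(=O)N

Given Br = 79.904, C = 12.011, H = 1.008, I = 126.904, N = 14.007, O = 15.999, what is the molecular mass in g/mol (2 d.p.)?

Molecular formula: C4H7BrI2N3O2+.
M = 1×79.904 + 4×12.011 + 7×1.008 + 2×126.904 + 3×14.007 + 2×15.999 = 462.83 g/mol.

462.83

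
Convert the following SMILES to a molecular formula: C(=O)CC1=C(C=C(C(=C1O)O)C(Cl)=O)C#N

C10H6ClNO4

Heavy atoms from the SMILES: 10 C, 1 Cl, 1 N, 4 O.
Implicit hydrogens by atom environment:
  5 × C (aromatic): no H
  2 × C: no H
  2 × O: 1 H each → 2
  2 × O: no H
  1 × C: 2 H
  1 × C (aromatic): 1 H
  1 × C: 1 H
  1 × Cl: no H
  1 × N: no H
  Total hydrogens = 6.
Molecular formula: C10H6ClNO4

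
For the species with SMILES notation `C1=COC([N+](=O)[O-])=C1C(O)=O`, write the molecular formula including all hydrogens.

C5H3NO5

Heavy atoms from the SMILES: 5 C, 1 N, 5 O.
Implicit hydrogens by atom environment:
  2 × C (aromatic): 1 H each → 2
  2 × C (aromatic): no H
  2 × O: no H
  1 × C: no H
  1 × N (charge +1): no H
  1 × O: 1 H
  1 × O (aromatic): no H
  1 × O (charge -1): no H
  Total hydrogens = 3.
Molecular formula: C5H3NO5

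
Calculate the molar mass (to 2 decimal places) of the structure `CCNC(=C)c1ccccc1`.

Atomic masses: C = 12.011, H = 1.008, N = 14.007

Molecular formula: C10H13N.
M = 10×12.011 + 13×1.008 + 1×14.007 = 147.22 g/mol.

147.22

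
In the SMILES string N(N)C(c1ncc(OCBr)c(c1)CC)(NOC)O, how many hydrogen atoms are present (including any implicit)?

17

Hydrogens are implicit in SMILES; fill each atom to its normal valence:
  3 × C (aromatic): no H
  2 × C: 3 H each → 6
  2 × C: 2 H each → 4
  2 × C (aromatic): 1 H each → 2
  2 × N: 1 H each → 2
  2 × O: no H
  1 × Br: no H
  1 × C: no H
  1 × N: 2 H
  1 × N (aromatic): no H
  1 × O: 1 H
  Total hydrogens = 17.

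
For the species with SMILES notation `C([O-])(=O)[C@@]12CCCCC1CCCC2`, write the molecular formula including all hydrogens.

Heavy atoms from the SMILES: 11 C, 2 O.
Implicit hydrogens by atom environment:
  8 × C: 2 H each → 16
  2 × C: no H
  1 × C: 1 H
  1 × O: no H
  1 × O (charge -1): no H
  Total hydrogens = 17.
Net charge -1.
Molecular formula: C11H17O2-

C11H17O2-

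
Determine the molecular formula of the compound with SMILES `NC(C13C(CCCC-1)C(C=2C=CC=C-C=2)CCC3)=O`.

Heavy atoms from the SMILES: 17 C, 1 N, 1 O.
Implicit hydrogens by atom environment:
  7 × C: 2 H each → 14
  5 × C (aromatic): 1 H each → 5
  2 × C: 1 H each → 2
  2 × C: no H
  1 × C (aromatic): no H
  1 × N: 2 H
  1 × O: no H
  Total hydrogens = 23.
Molecular formula: C17H23NO

C17H23NO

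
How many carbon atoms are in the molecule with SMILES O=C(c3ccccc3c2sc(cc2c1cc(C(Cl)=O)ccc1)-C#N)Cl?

The symbol for carbon appears 19 times in the SMILES. Lowercase c denotes aromatic carbon and counts toward C.

19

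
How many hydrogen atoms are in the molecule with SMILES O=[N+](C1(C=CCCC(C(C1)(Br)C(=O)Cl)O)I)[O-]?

Hydrogens are implicit in SMILES; fill each atom to its normal valence:
  3 × C: 2 H each → 6
  3 × C: 1 H each → 3
  3 × C: no H
  2 × O: no H
  1 × Br: no H
  1 × Cl: no H
  1 × I: no H
  1 × N (charge +1): no H
  1 × O: 1 H
  1 × O (charge -1): no H
  Total hydrogens = 10.

10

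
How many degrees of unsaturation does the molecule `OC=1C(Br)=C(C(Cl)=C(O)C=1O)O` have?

4

Molecular formula from the SMILES: C6H4BrClO4.
DoU = (2C + 2 + N − H − X)/2 = (2·6 + 2 + 0 − 4 − 2)/2 = 8/2 = 4.
(Structurally: 1 ring(s) + 3 π bond(s) = 4.)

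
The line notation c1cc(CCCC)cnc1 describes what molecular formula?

C9H13N

Heavy atoms from the SMILES: 9 C, 1 N.
Implicit hydrogens by atom environment:
  4 × C (aromatic): 1 H each → 4
  3 × C: 2 H each → 6
  1 × C: 3 H
  1 × C (aromatic): no H
  1 × N (aromatic): no H
  Total hydrogens = 13.
Molecular formula: C9H13N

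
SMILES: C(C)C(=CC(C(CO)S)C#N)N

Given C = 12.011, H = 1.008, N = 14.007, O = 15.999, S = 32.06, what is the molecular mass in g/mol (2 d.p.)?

186.27

Molecular formula: C8H14N2OS.
M = 8×12.011 + 14×1.008 + 2×14.007 + 1×15.999 + 1×32.06 = 186.27 g/mol.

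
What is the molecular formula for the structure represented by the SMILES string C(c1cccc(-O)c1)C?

Heavy atoms from the SMILES: 8 C, 1 O.
Implicit hydrogens by atom environment:
  4 × C (aromatic): 1 H each → 4
  2 × C (aromatic): no H
  1 × C: 3 H
  1 × C: 2 H
  1 × O: 1 H
  Total hydrogens = 10.
Molecular formula: C8H10O

C8H10O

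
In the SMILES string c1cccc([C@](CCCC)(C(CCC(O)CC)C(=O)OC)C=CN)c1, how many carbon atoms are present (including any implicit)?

The symbol for carbon appears 21 times in the SMILES. Lowercase c denotes aromatic carbon and counts toward C.

21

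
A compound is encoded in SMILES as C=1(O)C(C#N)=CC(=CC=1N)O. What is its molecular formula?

Heavy atoms from the SMILES: 7 C, 2 N, 2 O.
Implicit hydrogens by atom environment:
  4 × C (aromatic): no H
  2 × C (aromatic): 1 H each → 2
  2 × O: 1 H each → 2
  1 × C: no H
  1 × N: 2 H
  1 × N: no H
  Total hydrogens = 6.
Molecular formula: C7H6N2O2

C7H6N2O2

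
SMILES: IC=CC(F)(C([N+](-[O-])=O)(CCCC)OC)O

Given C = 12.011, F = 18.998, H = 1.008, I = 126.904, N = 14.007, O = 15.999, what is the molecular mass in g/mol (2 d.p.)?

347.12

Molecular formula: C9H15FINO4.
M = 9×12.011 + 1×18.998 + 15×1.008 + 1×126.904 + 1×14.007 + 4×15.999 = 347.12 g/mol.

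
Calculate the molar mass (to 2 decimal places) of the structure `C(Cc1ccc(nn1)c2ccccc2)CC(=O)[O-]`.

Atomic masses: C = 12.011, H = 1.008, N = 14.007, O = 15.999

Molecular formula: C14H13N2O2-.
M = 14×12.011 + 13×1.008 + 2×14.007 + 2×15.999 = 241.27 g/mol.

241.27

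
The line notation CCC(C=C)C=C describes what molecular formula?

C7H12

Heavy atoms from the SMILES: 7 C.
Implicit hydrogens by atom environment:
  3 × C: 2 H each → 6
  3 × C: 1 H each → 3
  1 × C: 3 H
  Total hydrogens = 12.
Molecular formula: C7H12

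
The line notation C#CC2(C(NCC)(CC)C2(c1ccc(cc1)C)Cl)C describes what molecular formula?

Heavy atoms from the SMILES: 17 C, 1 Cl, 1 N.
Implicit hydrogens by atom environment:
  4 × C: 3 H each → 12
  4 × C (aromatic): 1 H each → 4
  4 × C: no H
  2 × C: 2 H each → 4
  2 × C (aromatic): no H
  1 × C: 1 H
  1 × Cl: no H
  1 × N: 1 H
  Total hydrogens = 22.
Molecular formula: C17H22ClN

C17H22ClN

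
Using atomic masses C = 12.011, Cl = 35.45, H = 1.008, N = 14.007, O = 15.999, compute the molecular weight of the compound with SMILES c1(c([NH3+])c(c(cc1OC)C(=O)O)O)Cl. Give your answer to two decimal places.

Molecular formula: C8H9ClNO4+.
M = 8×12.011 + 1×35.45 + 9×1.008 + 1×14.007 + 4×15.999 = 218.61 g/mol.

218.61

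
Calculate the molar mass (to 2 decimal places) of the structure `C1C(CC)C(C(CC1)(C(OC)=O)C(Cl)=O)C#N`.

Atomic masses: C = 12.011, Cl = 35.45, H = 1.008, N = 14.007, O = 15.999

Molecular formula: C12H16ClNO3.
M = 12×12.011 + 1×35.45 + 16×1.008 + 1×14.007 + 3×15.999 = 257.71 g/mol.

257.71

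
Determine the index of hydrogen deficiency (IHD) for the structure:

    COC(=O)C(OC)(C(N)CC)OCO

1

Molecular formula from the SMILES: C8H17NO5.
DoU = (2C + 2 + N − H − X)/2 = (2·8 + 2 + 1 − 17 − 0)/2 = 2/2 = 1.
(Structurally: 0 ring(s) + 1 π bond(s) = 1.)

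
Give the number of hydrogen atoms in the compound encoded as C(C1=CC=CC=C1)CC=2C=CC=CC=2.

Hydrogens are implicit in SMILES; fill each atom to its normal valence:
  10 × C (aromatic): 1 H each → 10
  2 × C: 2 H each → 4
  2 × C (aromatic): no H
  Total hydrogens = 14.

14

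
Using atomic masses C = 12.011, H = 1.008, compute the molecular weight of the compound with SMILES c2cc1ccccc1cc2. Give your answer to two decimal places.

128.17

Molecular formula: C10H8.
M = 10×12.011 + 8×1.008 = 128.17 g/mol.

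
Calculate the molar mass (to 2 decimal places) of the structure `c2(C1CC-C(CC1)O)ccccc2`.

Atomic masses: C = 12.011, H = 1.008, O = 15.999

176.26

Molecular formula: C12H16O.
M = 12×12.011 + 16×1.008 + 1×15.999 = 176.26 g/mol.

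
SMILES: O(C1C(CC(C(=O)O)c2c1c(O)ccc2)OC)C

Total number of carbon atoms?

13

The symbol for carbon appears 13 times in the SMILES. Lowercase c denotes aromatic carbon and counts toward C.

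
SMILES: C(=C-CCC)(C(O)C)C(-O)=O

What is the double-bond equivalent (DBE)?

2

Molecular formula from the SMILES: C8H14O3.
DoU = (2C + 2 + N − H − X)/2 = (2·8 + 2 + 0 − 14 − 0)/2 = 4/2 = 2.
(Structurally: 0 ring(s) + 2 π bond(s) = 2.)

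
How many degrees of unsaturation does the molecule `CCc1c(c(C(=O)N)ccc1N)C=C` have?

6

Molecular formula from the SMILES: C11H14N2O.
DoU = (2C + 2 + N − H − X)/2 = (2·11 + 2 + 2 − 14 − 0)/2 = 12/2 = 6.
(Structurally: 1 ring(s) + 5 π bond(s) = 6.)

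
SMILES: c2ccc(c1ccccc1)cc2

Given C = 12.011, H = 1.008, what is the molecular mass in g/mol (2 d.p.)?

154.21

Molecular formula: C12H10.
M = 12×12.011 + 10×1.008 = 154.21 g/mol.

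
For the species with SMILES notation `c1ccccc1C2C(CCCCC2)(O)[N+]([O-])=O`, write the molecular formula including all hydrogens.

C13H17NO3

Heavy atoms from the SMILES: 13 C, 1 N, 3 O.
Implicit hydrogens by atom environment:
  5 × C: 2 H each → 10
  5 × C (aromatic): 1 H each → 5
  1 × C: 1 H
  1 × C: no H
  1 × C (aromatic): no H
  1 × N (charge +1): no H
  1 × O: 1 H
  1 × O: no H
  1 × O (charge -1): no H
  Total hydrogens = 17.
Molecular formula: C13H17NO3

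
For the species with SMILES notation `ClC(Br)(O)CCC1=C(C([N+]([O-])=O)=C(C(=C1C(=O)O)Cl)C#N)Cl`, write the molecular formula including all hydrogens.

C11H6BrCl3N2O5

Heavy atoms from the SMILES: 1 Br, 11 C, 3 Cl, 2 N, 5 O.
Implicit hydrogens by atom environment:
  6 × C (aromatic): no H
  3 × C: no H
  3 × Cl: no H
  2 × C: 2 H each → 4
  2 × O: 1 H each → 2
  2 × O: no H
  1 × Br: no H
  1 × N: no H
  1 × N (charge +1): no H
  1 × O (charge -1): no H
  Total hydrogens = 6.
Molecular formula: C11H6BrCl3N2O5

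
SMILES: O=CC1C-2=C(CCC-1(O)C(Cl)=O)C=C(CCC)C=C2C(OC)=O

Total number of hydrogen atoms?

19

Hydrogens are implicit in SMILES; fill each atom to its normal valence:
  4 × C: 2 H each → 8
  4 × C (aromatic): no H
  4 × O: no H
  3 × C: no H
  2 × C: 3 H each → 6
  2 × C (aromatic): 1 H each → 2
  2 × C: 1 H each → 2
  1 × Cl: no H
  1 × O: 1 H
  Total hydrogens = 19.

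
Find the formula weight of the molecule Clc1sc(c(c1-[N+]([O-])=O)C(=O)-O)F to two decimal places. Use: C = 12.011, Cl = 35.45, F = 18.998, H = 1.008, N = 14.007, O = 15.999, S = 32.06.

Molecular formula: C5HClFNO4S.
M = 5×12.011 + 1×35.45 + 1×18.998 + 1×1.008 + 1×14.007 + 4×15.999 + 1×32.06 = 225.57 g/mol.

225.57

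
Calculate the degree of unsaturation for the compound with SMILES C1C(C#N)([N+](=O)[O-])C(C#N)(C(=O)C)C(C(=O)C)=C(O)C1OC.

9

Molecular formula from the SMILES: C13H13N3O6.
DoU = (2C + 2 + N − H − X)/2 = (2·13 + 2 + 3 − 13 − 0)/2 = 18/2 = 9.
(Structurally: 1 ring(s) + 8 π bond(s) = 9.)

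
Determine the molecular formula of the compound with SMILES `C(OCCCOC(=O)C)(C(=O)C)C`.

C9H16O4

Heavy atoms from the SMILES: 9 C, 4 O.
Implicit hydrogens by atom environment:
  4 × O: no H
  3 × C: 3 H each → 9
  3 × C: 2 H each → 6
  2 × C: no H
  1 × C: 1 H
  Total hydrogens = 16.
Molecular formula: C9H16O4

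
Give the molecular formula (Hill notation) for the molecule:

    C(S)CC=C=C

Heavy atoms from the SMILES: 5 C, 1 S.
Implicit hydrogens by atom environment:
  3 × C: 2 H each → 6
  1 × C: 1 H
  1 × C: no H
  1 × S: 1 H
  Total hydrogens = 8.
Molecular formula: C5H8S

C5H8S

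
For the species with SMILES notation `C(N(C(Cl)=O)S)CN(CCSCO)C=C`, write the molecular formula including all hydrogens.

C8H15ClN2O2S2

Heavy atoms from the SMILES: 8 C, 1 Cl, 2 N, 2 O, 2 S.
Implicit hydrogens by atom environment:
  6 × C: 2 H each → 12
  2 × N: no H
  1 × C: 1 H
  1 × C: no H
  1 × Cl: no H
  1 × O: 1 H
  1 × O: no H
  1 × S: 1 H
  1 × S: no H
  Total hydrogens = 15.
Molecular formula: C8H15ClN2O2S2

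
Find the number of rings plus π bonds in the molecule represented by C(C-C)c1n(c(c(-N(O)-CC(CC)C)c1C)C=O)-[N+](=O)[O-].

Molecular formula from the SMILES: C14H23N3O4.
DoU = (2C + 2 + N − H − X)/2 = (2·14 + 2 + 3 − 23 − 0)/2 = 10/2 = 5.
(Structurally: 1 ring(s) + 4 π bond(s) = 5.)

5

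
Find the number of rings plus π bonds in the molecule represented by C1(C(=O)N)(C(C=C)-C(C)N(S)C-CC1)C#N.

Molecular formula from the SMILES: C11H17N3OS.
DoU = (2C + 2 + N − H − X)/2 = (2·11 + 2 + 3 − 17 − 0)/2 = 10/2 = 5.
(Structurally: 1 ring(s) + 4 π bond(s) = 5.)

5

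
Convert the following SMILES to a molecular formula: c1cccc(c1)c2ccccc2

C12H10

Heavy atoms from the SMILES: 12 C.
Implicit hydrogens by atom environment:
  10 × C (aromatic): 1 H each → 10
  2 × C (aromatic): no H
  Total hydrogens = 10.
Molecular formula: C12H10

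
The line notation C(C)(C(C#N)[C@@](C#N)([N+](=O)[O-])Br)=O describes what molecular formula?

C6H4BrN3O3

Heavy atoms from the SMILES: 1 Br, 6 C, 3 N, 3 O.
Implicit hydrogens by atom environment:
  4 × C: no H
  2 × N: no H
  2 × O: no H
  1 × Br: no H
  1 × C: 3 H
  1 × C: 1 H
  1 × N (charge +1): no H
  1 × O (charge -1): no H
  Total hydrogens = 4.
Molecular formula: C6H4BrN3O3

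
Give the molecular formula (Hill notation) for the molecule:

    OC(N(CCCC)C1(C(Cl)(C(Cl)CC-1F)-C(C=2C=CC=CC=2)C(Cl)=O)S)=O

C18H21Cl3FNO3S

Heavy atoms from the SMILES: 18 C, 3 Cl, 1 F, 1 N, 3 O, 1 S.
Implicit hydrogens by atom environment:
  5 × C (aromatic): 1 H each → 5
  4 × C: 2 H each → 8
  4 × C: no H
  3 × C: 1 H each → 3
  3 × Cl: no H
  2 × O: no H
  1 × C: 3 H
  1 × C (aromatic): no H
  1 × F: no H
  1 × N: no H
  1 × O: 1 H
  1 × S: 1 H
  Total hydrogens = 21.
Molecular formula: C18H21Cl3FNO3S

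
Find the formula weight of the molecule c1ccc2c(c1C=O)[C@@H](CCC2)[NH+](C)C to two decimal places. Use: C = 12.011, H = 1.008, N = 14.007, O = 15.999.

Molecular formula: C13H18NO+.
M = 13×12.011 + 18×1.008 + 1×14.007 + 1×15.999 = 204.29 g/mol.

204.29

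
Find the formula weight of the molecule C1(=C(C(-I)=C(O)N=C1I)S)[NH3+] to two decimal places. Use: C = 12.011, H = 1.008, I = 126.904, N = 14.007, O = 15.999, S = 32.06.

Molecular formula: C5H5I2N2OS+.
M = 5×12.011 + 5×1.008 + 2×126.904 + 2×14.007 + 1×15.999 + 1×32.06 = 394.98 g/mol.

394.98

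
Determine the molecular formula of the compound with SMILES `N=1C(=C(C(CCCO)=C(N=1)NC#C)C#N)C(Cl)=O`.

C11H9ClN4O2

Heavy atoms from the SMILES: 11 C, 1 Cl, 4 N, 2 O.
Implicit hydrogens by atom environment:
  4 × C (aromatic): no H
  3 × C: 2 H each → 6
  3 × C: no H
  2 × N (aromatic): no H
  1 × C: 1 H
  1 × Cl: no H
  1 × N: 1 H
  1 × N: no H
  1 × O: 1 H
  1 × O: no H
  Total hydrogens = 9.
Molecular formula: C11H9ClN4O2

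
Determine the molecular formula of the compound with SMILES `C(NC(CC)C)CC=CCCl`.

Heavy atoms from the SMILES: 9 C, 1 Cl, 1 N.
Implicit hydrogens by atom environment:
  4 × C: 2 H each → 8
  3 × C: 1 H each → 3
  2 × C: 3 H each → 6
  1 × Cl: no H
  1 × N: 1 H
  Total hydrogens = 18.
Molecular formula: C9H18ClN

C9H18ClN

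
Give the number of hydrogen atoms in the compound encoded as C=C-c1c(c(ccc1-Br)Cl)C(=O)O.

6

Hydrogens are implicit in SMILES; fill each atom to its normal valence:
  4 × C (aromatic): no H
  2 × C (aromatic): 1 H each → 2
  1 × Br: no H
  1 × C: 2 H
  1 × C: 1 H
  1 × C: no H
  1 × Cl: no H
  1 × O: 1 H
  1 × O: no H
  Total hydrogens = 6.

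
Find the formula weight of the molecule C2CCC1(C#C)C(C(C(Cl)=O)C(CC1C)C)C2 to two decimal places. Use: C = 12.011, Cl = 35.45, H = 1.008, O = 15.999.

252.78

Molecular formula: C15H21ClO.
M = 15×12.011 + 1×35.45 + 21×1.008 + 1×15.999 = 252.78 g/mol.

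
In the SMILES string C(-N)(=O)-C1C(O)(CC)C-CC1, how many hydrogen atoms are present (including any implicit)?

Hydrogens are implicit in SMILES; fill each atom to its normal valence:
  4 × C: 2 H each → 8
  2 × C: no H
  1 × C: 3 H
  1 × C: 1 H
  1 × N: 2 H
  1 × O: 1 H
  1 × O: no H
  Total hydrogens = 15.

15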